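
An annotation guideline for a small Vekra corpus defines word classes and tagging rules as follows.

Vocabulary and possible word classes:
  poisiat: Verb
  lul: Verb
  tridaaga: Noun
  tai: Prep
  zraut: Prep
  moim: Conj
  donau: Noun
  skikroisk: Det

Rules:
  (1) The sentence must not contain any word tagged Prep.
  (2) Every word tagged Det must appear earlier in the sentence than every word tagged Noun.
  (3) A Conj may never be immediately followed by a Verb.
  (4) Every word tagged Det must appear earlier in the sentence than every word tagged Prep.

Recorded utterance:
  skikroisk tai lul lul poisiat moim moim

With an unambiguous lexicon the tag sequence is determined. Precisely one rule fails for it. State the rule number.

Fixed tagging: Det Prep Verb Verb Verb Conj Conj.
Checking each rule: R1 ✗, R2 ✓, R3 ✓, R4 ✓.
Only rule 1 fails.

1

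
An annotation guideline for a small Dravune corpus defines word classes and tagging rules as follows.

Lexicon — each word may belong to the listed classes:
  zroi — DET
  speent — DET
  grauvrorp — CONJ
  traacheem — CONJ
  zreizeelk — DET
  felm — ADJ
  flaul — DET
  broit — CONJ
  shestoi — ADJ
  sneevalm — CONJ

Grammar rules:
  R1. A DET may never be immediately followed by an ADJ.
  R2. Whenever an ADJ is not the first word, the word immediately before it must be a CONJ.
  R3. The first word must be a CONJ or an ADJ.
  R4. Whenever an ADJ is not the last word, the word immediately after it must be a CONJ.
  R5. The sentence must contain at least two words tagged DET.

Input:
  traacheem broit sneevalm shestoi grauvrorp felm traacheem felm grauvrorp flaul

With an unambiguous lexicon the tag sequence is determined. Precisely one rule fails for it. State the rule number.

Fixed tagging: CONJ CONJ CONJ ADJ CONJ ADJ CONJ ADJ CONJ DET.
Applying the rules: R1 holds, R2 holds, R3 holds, R4 holds, R5 violated.
Only rule 5 fails.

5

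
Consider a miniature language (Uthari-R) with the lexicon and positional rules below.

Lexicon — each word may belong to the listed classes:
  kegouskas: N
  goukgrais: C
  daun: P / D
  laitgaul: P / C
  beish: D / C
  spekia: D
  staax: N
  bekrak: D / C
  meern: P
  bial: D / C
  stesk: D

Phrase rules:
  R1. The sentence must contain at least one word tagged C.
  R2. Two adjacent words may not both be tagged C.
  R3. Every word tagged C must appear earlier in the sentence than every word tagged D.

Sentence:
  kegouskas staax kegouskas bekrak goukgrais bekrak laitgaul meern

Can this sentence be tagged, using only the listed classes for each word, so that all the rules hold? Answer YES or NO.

Candidates per position — 1:kegouskas {N}; 2:staax {N}; 3:kegouskas {N}; 4:bekrak {D,C}; 5:goukgrais {C}; 6:bekrak {D,C}; 7:laitgaul {P,C}; 8:meern {P}.
Every candidate sequence violates at least one rule; no consistent tagging exists.

NO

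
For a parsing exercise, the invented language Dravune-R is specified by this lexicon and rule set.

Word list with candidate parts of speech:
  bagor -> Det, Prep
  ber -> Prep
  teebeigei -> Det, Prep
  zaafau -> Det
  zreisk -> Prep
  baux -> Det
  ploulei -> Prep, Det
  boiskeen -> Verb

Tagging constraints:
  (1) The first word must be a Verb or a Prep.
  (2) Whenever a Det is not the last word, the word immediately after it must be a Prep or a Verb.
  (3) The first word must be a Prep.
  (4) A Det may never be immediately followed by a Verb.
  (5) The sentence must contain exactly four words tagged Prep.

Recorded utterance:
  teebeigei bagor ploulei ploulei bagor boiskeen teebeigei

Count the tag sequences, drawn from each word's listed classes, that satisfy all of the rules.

4

Candidates per position — 1:teebeigei {Det,Prep}; 2:bagor {Det,Prep}; 3:ploulei {Prep,Det}; 4:ploulei {Prep,Det}; 5:bagor {Det,Prep}; 6:boiskeen {Verb}; 7:teebeigei {Det,Prep}.
There are 64 candidate sequences in total.
The sequences that satisfy every rule: Prep Det Prep Prep Prep Verb Det; Prep Det Prep Det Prep Verb Prep; Prep Prep Prep Det Prep Verb Det; Prep Prep Det Prep Prep Verb Det.
Count = 4.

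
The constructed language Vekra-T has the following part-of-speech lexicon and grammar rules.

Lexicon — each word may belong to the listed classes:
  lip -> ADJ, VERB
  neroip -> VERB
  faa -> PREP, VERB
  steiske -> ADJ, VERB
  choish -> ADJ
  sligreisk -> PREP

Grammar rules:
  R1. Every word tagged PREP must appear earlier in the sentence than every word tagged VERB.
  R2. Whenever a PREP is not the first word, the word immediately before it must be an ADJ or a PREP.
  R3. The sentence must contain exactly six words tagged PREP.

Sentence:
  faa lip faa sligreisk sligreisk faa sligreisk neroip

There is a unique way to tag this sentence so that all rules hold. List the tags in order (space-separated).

Candidates per position — 1:faa {PREP,VERB}; 2:lip {ADJ,VERB}; 3:faa {PREP,VERB}; 4:sligreisk {PREP}; 5:sligreisk {PREP}; 6:faa {PREP,VERB}; 7:sligreisk {PREP}; 8:neroip {VERB}.
Position 1: VERB is ruled out by rule 1; that leaves PREP.
Position 2: VERB is ruled out by rule 1; that leaves ADJ.
Position 3: VERB is ruled out by rule 1; that leaves PREP.
Position 6: VERB is ruled out by rule 1; that leaves PREP.
The only consistent sequence is: PREP ADJ PREP PREP PREP PREP PREP VERB.
Check: rule 1 ok; rule 2 ok; rule 3 ok.

PREP ADJ PREP PREP PREP PREP PREP VERB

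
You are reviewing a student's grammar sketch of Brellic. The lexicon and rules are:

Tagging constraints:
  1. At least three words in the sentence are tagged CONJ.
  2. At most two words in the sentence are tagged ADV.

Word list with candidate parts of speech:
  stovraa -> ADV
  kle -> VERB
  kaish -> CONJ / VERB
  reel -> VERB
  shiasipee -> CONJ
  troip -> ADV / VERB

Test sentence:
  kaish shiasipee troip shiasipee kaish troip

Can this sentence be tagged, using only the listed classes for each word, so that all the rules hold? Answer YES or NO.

YES

Candidates per position — 1:kaish {CONJ,VERB}; 2:shiasipee {CONJ}; 3:troip {ADV,VERB}; 4:shiasipee {CONJ}; 5:kaish {CONJ,VERB}; 6:troip {ADV,VERB}.
One satisfying assignment: CONJ CONJ VERB CONJ CONJ ADV.
Verifying each rule — rule 1 ✓; rule 2 ✓.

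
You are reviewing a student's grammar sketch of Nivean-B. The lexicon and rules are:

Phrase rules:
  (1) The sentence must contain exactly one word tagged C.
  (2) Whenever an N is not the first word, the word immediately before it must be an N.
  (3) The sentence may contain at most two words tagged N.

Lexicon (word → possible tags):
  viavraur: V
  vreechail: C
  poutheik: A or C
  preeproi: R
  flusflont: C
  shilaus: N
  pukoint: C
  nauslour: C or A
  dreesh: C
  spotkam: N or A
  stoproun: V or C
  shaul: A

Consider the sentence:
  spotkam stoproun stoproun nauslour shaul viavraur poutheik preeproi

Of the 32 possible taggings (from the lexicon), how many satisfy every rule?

8

Candidates per position — 1:spotkam {N,A}; 2:stoproun {V,C}; 3:stoproun {V,C}; 4:nauslour {C,A}; 5:shaul {A}; 6:viavraur {V}; 7:poutheik {A,C}; 8:preeproi {R}.
There are 32 candidate sequences in total.
Checking each against the rules leaves 8 sequences.
Count = 8.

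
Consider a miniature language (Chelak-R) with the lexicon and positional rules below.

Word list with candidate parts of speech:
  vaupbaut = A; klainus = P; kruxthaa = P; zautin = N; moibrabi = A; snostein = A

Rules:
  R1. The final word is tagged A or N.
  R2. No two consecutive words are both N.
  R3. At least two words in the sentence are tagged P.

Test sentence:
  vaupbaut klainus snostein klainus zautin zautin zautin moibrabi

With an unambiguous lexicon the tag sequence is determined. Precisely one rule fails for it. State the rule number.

Fixed tagging: A P A P N N N A.
Rule check: R1 ✓, R2 ✗, R3 ✓.
Only rule 2 fails.

2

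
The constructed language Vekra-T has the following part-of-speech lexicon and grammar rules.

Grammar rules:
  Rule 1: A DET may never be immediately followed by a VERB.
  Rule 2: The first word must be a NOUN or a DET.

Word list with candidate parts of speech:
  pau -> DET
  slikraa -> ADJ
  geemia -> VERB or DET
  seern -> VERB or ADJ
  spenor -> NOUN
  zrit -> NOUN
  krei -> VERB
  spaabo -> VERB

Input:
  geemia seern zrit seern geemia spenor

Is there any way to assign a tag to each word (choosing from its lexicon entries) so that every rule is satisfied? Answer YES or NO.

YES

Candidates per position — 1:geemia {VERB,DET}; 2:seern {VERB,ADJ}; 3:zrit {NOUN}; 4:seern {VERB,ADJ}; 5:geemia {VERB,DET}; 6:spenor {NOUN}.
One satisfying assignment: DET ADJ NOUN VERB DET NOUN.
Rule-by-rule: rule 1 ✓; rule 2 ✓.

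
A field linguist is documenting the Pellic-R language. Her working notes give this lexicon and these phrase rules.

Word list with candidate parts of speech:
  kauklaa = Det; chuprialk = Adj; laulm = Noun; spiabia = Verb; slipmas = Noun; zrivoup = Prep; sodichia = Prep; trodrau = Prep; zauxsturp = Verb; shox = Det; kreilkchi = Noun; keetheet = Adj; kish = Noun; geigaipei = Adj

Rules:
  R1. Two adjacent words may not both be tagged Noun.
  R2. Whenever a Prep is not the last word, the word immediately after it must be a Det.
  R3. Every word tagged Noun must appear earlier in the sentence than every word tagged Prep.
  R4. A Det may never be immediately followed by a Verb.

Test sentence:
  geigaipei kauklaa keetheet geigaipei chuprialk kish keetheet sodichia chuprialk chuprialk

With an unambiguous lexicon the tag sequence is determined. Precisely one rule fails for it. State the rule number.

2

Fixed tagging: Adj Det Adj Adj Adj Noun Adj Prep Adj Adj.
Applying the rules: R1 pass, R2 fail, R3 pass, R4 pass.
Only rule 2 fails.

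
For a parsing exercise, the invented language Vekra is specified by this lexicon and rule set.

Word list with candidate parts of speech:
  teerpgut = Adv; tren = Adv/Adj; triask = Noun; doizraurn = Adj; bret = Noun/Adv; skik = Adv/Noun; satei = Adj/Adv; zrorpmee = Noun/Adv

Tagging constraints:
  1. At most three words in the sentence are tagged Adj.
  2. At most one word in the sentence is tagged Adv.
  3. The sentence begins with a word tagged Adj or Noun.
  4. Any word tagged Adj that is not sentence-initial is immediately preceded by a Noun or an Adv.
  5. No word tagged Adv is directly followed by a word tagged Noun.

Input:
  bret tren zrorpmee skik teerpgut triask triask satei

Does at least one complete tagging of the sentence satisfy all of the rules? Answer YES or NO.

Candidates per position — 1:bret {Noun,Adv}; 2:tren {Adv,Adj}; 3:zrorpmee {Noun,Adv}; 4:skik {Adv,Noun}; 5:teerpgut {Adv}; 6:triask {Noun}; 7:triask {Noun}; 8:satei {Adj,Adv}.
Rule 5 cannot be satisfied by any choice of tags from the lexicon.
So there is no consistent tagging.

NO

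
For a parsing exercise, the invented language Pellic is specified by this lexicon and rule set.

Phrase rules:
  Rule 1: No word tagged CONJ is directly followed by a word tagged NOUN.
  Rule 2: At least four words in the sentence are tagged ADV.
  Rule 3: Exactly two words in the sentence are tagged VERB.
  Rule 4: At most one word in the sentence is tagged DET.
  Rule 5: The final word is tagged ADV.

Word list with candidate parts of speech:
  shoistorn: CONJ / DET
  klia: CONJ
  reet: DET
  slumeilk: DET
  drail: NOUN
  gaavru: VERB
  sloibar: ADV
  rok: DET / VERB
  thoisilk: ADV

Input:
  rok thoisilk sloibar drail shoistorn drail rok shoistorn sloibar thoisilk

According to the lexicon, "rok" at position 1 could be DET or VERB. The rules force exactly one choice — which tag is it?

VERB

Candidates per position — 1:rok {DET,VERB}; 2:thoisilk {ADV}; 3:sloibar {ADV}; 4:drail {NOUN}; 5:shoistorn {CONJ,DET}; 6:drail {NOUN}; 7:rok {DET,VERB}; 8:shoistorn {CONJ,DET}; 9:sloibar {ADV}; 10:thoisilk {ADV}.
Position 1: DET is ruled out by rule 3; that leaves VERB.
Position 5: CONJ is ruled out by rule 1; that leaves DET.
Position 7: DET is ruled out by rule 3; that leaves VERB.
Position 8: DET is ruled out by rule 4; that leaves CONJ.
The only consistent sequence is: VERB ADV ADV NOUN DET NOUN VERB CONJ ADV ADV.
Check: rule 1 satisfied; rule 2 satisfied; rule 3 satisfied; rule 4 satisfied; rule 5 satisfied.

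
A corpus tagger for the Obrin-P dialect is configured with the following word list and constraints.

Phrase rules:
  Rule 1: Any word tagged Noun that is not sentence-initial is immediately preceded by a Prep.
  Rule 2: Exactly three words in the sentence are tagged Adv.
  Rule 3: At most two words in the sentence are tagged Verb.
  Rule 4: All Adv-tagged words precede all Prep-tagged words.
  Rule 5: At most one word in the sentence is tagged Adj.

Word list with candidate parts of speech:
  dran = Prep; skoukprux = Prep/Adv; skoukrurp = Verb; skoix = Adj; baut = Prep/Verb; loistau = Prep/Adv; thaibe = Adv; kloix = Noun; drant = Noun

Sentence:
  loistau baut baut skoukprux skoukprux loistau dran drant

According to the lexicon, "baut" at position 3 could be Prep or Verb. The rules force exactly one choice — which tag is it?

Verb

Candidates per position — 1:loistau {Prep,Adv}; 2:baut {Prep,Verb}; 3:baut {Prep,Verb}; 4:skoukprux {Prep,Adv}; 5:skoukprux {Prep,Adv}; 6:loistau {Prep,Adv}; 7:dran {Prep}; 8:drant {Noun}.
Position 3: the remaining choice is settled jointly with positions 1, 2, 4, 5, 6 — only Verb at position 3 is part of a tagging that satisfies every rule.
That leaves exactly one tagging: Adv Verb Verb Adv Adv Prep Prep Noun.
Verifying each rule — rule 1 ok; rule 2 ok; rule 3 ok; rule 4 ok; rule 5 ok.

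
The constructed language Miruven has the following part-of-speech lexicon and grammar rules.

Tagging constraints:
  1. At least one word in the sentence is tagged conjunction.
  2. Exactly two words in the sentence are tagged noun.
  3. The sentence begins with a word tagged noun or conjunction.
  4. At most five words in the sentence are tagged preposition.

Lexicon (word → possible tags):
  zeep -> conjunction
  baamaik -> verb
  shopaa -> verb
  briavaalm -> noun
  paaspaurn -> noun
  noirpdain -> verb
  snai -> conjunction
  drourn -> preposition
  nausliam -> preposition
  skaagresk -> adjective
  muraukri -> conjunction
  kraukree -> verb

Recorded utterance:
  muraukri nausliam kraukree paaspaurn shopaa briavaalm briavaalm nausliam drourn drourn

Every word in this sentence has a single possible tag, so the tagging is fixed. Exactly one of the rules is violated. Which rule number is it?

Fixed tagging: conjunction preposition verb noun verb noun noun preposition preposition preposition.
Applying the rules: R1 holds, R2 violated, R3 holds, R4 holds.
Only rule 2 fails.

2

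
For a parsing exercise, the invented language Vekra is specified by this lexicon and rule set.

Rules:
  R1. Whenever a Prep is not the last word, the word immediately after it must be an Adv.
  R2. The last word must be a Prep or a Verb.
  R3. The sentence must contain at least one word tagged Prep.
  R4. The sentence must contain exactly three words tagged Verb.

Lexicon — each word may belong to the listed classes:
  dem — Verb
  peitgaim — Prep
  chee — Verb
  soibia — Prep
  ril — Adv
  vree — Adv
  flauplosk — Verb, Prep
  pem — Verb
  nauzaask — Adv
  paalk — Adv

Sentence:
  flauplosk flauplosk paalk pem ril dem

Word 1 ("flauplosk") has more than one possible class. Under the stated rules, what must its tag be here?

Candidates per position — 1:flauplosk {Verb,Prep}; 2:flauplosk {Verb,Prep}; 3:paalk {Adv}; 4:pem {Verb}; 5:ril {Adv}; 6:dem {Verb}.
Position 1: Prep is ruled out by rule 1; that leaves Verb.
Position 2: Verb is ruled out by rule 3; that leaves Prep.
The only consistent sequence is: Verb Prep Adv Verb Adv Verb.
Checking: rule 1 ok; rule 2 ok; rule 3 ok; rule 4 ok.

Verb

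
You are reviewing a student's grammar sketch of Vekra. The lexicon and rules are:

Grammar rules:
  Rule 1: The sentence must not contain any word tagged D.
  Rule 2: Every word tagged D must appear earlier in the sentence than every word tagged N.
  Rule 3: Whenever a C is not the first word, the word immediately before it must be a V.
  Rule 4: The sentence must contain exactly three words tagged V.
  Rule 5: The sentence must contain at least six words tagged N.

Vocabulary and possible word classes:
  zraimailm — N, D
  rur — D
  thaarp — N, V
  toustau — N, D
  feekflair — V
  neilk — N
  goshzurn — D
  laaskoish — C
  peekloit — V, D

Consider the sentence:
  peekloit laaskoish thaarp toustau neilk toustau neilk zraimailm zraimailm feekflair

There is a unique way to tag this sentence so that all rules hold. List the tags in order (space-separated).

Candidates per position — 1:peekloit {V,D}; 2:laaskoish {C}; 3:thaarp {N,V}; 4:toustau {N,D}; 5:neilk {N}; 6:toustau {N,D}; 7:neilk {N}; 8:zraimailm {N,D}; 9:zraimailm {N,D}; 10:feekflair {V}.
At position 1, choosing D makes rule 1 impossible to satisfy; hence V.
At position 3, choosing N makes rule 4 impossible to satisfy; hence V.
At position 4, choosing D makes rule 1 impossible to satisfy; hence N.
At position 6, choosing D makes rule 1 impossible to satisfy; hence N.
At position 8, choosing D makes rule 1 impossible to satisfy; hence N.
At position 9, choosing D makes rule 1 impossible to satisfy; hence N.
The unique satisfying tagging is: V C V N N N N N N V.
Verifying each rule — rule 1 ok; rule 2 ok; rule 3 ok; rule 4 ok; rule 5 ok.

V C V N N N N N N V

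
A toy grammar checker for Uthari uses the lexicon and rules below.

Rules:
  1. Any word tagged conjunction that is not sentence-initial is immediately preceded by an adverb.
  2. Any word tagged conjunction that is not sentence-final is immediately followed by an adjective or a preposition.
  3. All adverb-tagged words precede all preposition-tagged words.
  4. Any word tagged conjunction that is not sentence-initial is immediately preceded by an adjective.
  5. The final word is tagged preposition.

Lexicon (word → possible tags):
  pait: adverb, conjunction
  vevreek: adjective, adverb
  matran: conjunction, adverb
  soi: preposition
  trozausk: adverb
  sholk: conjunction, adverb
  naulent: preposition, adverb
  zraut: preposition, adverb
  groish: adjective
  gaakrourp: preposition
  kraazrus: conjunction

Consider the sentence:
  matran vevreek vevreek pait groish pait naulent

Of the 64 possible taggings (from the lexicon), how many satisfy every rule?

6

Candidates per position — 1:matran {conjunction,adverb}; 2:vevreek {adjective,adverb}; 3:vevreek {adjective,adverb}; 4:pait {adverb,conjunction}; 5:groish {adjective}; 6:pait {adverb,conjunction}; 7:naulent {preposition,adverb}.
There are 64 candidate sequences in total.
Checking each against the rules leaves 6 sequences.
Count = 6.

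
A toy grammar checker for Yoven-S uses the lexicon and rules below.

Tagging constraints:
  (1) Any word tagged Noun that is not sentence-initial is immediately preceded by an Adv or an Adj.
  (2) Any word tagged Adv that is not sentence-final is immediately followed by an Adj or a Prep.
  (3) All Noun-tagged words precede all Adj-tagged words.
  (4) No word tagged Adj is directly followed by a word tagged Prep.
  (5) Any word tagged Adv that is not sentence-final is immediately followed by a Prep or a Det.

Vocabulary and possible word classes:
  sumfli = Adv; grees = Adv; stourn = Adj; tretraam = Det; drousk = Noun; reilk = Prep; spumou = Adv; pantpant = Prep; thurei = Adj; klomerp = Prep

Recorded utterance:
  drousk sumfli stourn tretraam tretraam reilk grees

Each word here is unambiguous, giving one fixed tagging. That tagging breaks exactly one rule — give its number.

5

Fixed tagging: Noun Adv Adj Det Det Prep Adv.
Applying the rules: R1 ✓, R2 ✓, R3 ✓, R4 ✓, R5 ✗.
Only rule 5 fails.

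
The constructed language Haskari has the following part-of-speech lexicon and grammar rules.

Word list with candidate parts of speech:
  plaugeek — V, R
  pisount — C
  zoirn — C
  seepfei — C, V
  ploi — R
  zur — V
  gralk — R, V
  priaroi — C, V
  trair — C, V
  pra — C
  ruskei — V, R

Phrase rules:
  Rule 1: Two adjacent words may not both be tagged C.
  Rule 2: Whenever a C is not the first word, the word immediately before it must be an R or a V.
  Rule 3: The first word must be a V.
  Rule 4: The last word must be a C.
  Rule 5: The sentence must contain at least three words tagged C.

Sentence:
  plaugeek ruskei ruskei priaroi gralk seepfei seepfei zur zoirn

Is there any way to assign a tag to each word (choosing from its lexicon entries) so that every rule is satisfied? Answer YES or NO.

YES

Candidates per position — 1:plaugeek {V,R}; 2:ruskei {V,R}; 3:ruskei {V,R}; 4:priaroi {C,V}; 5:gralk {R,V}; 6:seepfei {C,V}; 7:seepfei {C,V}; 8:zur {V}; 9:zoirn {C}.
One satisfying assignment: V V V C R V C V C.
Checking: rule 1 holds; rule 2 holds; rule 3 holds; rule 4 holds; rule 5 holds.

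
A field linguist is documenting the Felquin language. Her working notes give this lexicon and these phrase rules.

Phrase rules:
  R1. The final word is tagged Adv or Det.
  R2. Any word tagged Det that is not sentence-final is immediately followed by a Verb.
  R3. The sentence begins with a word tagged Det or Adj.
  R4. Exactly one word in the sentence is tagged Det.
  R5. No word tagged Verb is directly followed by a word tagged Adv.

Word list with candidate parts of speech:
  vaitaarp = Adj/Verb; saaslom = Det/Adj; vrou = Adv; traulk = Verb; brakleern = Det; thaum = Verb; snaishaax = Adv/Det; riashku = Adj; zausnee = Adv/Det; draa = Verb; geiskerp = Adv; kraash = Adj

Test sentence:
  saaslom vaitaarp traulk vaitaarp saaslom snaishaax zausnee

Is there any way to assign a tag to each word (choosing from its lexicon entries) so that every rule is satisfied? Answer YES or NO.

Candidates per position — 1:saaslom {Det,Adj}; 2:vaitaarp {Adj,Verb}; 3:traulk {Verb}; 4:vaitaarp {Adj,Verb}; 5:saaslom {Det,Adj}; 6:snaishaax {Adv,Det}; 7:zausnee {Adv,Det}.
One satisfying assignment: Det Verb Verb Adj Adj Adv Adv.
Rule-by-rule: rule 1 holds; rule 2 holds; rule 3 holds; rule 4 holds; rule 5 holds.

YES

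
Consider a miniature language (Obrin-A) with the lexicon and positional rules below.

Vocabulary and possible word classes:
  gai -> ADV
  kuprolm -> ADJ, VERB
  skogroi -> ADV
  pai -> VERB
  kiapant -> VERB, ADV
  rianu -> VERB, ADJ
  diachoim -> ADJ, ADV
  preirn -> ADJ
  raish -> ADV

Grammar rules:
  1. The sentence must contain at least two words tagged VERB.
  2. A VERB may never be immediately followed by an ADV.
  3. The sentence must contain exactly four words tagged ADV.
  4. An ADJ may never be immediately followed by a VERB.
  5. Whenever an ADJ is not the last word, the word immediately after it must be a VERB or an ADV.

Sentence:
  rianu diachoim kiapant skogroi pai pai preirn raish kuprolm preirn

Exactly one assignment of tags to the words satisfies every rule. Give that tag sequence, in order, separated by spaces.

ADJ ADV ADV ADV VERB VERB ADJ ADV VERB ADJ

Candidates per position — 1:rianu {VERB,ADJ}; 2:diachoim {ADJ,ADV}; 3:kiapant {VERB,ADV}; 4:skogroi {ADV}; 5:pai {VERB}; 6:pai {VERB}; 7:preirn {ADJ}; 8:raish {ADV}; 9:kuprolm {ADJ,VERB}; 10:preirn {ADJ}.
At position 2, choosing ADJ makes rule 3 impossible to satisfy; hence ADV.
At position 3, choosing VERB makes rule 2 impossible to satisfy; hence ADV.
At position 9, choosing ADJ makes rule 5 impossible to satisfy; hence VERB.
At position 1, choosing VERB makes rule 2 impossible to satisfy; hence ADJ.
The unique satisfying tagging is: ADJ ADV ADV ADV VERB VERB ADJ ADV VERB ADJ.
Checking: rule 1 ok; rule 2 ok; rule 3 ok; rule 4 ok; rule 5 ok.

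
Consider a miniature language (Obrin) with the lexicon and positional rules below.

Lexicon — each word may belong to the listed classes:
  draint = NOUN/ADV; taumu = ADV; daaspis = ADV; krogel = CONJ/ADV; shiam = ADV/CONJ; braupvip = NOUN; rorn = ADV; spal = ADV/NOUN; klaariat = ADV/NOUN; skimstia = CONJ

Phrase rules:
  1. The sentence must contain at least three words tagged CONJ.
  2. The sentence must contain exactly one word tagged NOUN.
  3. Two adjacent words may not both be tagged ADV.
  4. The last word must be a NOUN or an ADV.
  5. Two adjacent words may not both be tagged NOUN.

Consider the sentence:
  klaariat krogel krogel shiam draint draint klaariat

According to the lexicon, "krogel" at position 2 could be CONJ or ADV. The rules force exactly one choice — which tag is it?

Candidates per position — 1:klaariat {ADV,NOUN}; 2:krogel {CONJ,ADV}; 3:krogel {CONJ,ADV}; 4:shiam {ADV,CONJ}; 5:draint {NOUN,ADV}; 6:draint {NOUN,ADV}; 7:klaariat {ADV,NOUN}.
Position 2: tagging it ADV would leave rule 1 unsatisfiable, so it must be CONJ.
Position 3: tagging it ADV would leave rule 1 unsatisfiable, so it must be CONJ.
Position 4: tagging it ADV would leave rule 1 unsatisfiable, so it must be CONJ.
The remaining ambiguous positions (1, 5, 6, 7) are resolved jointly — only one combination satisfies every rule.
That leaves exactly one tagging: ADV CONJ CONJ CONJ ADV NOUN ADV.
Rule-by-rule: rule 1 ✓; rule 2 ✓; rule 3 ✓; rule 4 ✓; rule 5 ✓.

CONJ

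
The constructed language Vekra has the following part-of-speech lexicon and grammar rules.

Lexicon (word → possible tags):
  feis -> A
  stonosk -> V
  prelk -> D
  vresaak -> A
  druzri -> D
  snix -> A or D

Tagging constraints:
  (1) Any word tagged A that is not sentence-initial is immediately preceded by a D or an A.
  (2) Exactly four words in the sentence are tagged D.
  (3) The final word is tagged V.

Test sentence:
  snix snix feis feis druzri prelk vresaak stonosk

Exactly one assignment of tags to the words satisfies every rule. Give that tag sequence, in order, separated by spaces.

Candidates per position — 1:snix {A,D}; 2:snix {A,D}; 3:feis {A}; 4:feis {A}; 5:druzri {D}; 6:prelk {D}; 7:vresaak {A}; 8:stonosk {V}.
Position 1: tagging it A would leave rule 2 unsatisfiable, so it must be D.
Position 2: tagging it A would leave rule 2 unsatisfiable, so it must be D.
That leaves exactly one tagging: D D A A D D A V.
Checking: rule 1 satisfied; rule 2 satisfied; rule 3 satisfied.

D D A A D D A V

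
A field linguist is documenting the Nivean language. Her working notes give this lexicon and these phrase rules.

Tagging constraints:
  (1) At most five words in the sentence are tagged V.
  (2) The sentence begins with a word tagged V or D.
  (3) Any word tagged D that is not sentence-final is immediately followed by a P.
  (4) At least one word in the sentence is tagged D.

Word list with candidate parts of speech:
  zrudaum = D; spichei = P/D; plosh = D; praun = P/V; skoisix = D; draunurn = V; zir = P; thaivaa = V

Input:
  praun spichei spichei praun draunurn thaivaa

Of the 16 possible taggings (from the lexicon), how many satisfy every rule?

Candidates per position — 1:praun {P,V}; 2:spichei {P,D}; 3:spichei {P,D}; 4:praun {P,V}; 5:draunurn {V}; 6:thaivaa {V}.
There are 16 candidate sequences in total.
The sequences that satisfy every rule: V P D P V V; V D P P V V; V D P V V V.
Count = 3.

3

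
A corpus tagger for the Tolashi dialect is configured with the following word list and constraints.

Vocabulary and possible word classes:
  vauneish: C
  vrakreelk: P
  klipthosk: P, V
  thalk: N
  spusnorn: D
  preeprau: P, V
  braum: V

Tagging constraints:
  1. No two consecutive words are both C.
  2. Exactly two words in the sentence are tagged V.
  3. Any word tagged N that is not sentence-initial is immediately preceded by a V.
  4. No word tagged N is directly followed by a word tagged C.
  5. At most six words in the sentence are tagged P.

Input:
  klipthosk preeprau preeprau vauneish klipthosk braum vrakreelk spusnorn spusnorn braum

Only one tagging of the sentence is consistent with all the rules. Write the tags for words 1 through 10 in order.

P P P C P V P D D V

Candidates per position — 1:klipthosk {P,V}; 2:preeprau {P,V}; 3:preeprau {P,V}; 4:vauneish {C}; 5:klipthosk {P,V}; 6:braum {V}; 7:vrakreelk {P}; 8:spusnorn {D}; 9:spusnorn {D}; 10:braum {V}.
Word 1 cannot be V — rule 2 would then fail for every completion. It is P.
Word 2 cannot be V — rule 2 would then fail for every completion. It is P.
Word 3 cannot be V — rule 2 would then fail for every completion. It is P.
Word 5 cannot be V — rule 2 would then fail for every completion. It is P.
The unique satisfying tagging is: P P P C P V P D D V.
Verifying each rule — rule 1 holds; rule 2 holds; rule 3 holds; rule 4 holds; rule 5 holds.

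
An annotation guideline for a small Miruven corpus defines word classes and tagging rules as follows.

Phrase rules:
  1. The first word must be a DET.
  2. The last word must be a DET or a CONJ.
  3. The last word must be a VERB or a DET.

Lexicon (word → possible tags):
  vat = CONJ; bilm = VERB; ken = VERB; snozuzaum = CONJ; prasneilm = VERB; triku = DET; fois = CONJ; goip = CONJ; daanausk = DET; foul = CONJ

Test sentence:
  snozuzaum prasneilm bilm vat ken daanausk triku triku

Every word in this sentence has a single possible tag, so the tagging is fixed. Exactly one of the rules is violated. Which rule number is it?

Fixed tagging: CONJ VERB VERB CONJ VERB DET DET DET.
Checking each rule: R1 fails, R2 ok, R3 ok.
Only rule 1 fails.

1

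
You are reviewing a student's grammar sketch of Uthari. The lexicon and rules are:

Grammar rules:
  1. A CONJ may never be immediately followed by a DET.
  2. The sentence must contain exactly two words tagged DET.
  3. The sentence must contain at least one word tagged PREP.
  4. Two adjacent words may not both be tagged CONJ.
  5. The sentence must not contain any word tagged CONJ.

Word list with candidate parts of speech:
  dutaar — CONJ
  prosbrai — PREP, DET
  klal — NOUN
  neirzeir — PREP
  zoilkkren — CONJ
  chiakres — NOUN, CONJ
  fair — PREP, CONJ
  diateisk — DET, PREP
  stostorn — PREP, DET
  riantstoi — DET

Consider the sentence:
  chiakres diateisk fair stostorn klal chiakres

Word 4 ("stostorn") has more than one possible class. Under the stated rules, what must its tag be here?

Candidates per position — 1:chiakres {NOUN,CONJ}; 2:diateisk {DET,PREP}; 3:fair {PREP,CONJ}; 4:stostorn {PREP,DET}; 5:klal {NOUN}; 6:chiakres {NOUN,CONJ}.
Position 1: tagging it CONJ would leave rule 5 unsatisfiable, so it must be NOUN.
Position 2: tagging it PREP would leave rule 2 unsatisfiable, so it must be DET.
Position 3: tagging it CONJ would leave rule 5 unsatisfiable, so it must be PREP.
Position 4: tagging it PREP would leave rule 2 unsatisfiable, so it must be DET.
Position 6: tagging it CONJ would leave rule 5 unsatisfiable, so it must be NOUN.
That leaves exactly one tagging: NOUN DET PREP DET NOUN NOUN.
Check: rule 1 ok; rule 2 ok; rule 3 ok; rule 4 ok; rule 5 ok.

DET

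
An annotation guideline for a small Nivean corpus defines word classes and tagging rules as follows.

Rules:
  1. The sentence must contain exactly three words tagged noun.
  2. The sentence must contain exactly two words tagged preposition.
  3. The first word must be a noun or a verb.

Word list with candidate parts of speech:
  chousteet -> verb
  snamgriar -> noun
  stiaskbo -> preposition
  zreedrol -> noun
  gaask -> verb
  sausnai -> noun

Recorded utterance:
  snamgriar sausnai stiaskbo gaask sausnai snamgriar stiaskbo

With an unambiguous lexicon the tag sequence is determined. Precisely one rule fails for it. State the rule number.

Fixed tagging: noun noun preposition verb noun noun preposition.
Checking each rule: R1 violated, R2 holds, R3 holds.
Only rule 1 fails.

1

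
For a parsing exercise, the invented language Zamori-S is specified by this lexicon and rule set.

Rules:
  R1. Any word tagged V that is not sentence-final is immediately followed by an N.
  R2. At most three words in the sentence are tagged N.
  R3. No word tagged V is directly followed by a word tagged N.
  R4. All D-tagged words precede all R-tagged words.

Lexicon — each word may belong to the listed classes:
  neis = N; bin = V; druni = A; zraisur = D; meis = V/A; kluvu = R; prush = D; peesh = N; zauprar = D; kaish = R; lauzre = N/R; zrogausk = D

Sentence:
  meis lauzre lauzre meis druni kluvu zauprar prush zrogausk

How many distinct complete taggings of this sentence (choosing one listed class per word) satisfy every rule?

0

Candidates per position — 1:meis {V,A}; 2:lauzre {N,R}; 3:lauzre {N,R}; 4:meis {V,A}; 5:druni {A}; 6:kluvu {R}; 7:zauprar {D}; 8:prush {D}; 9:zrogausk {D}.
There are 16 candidate sequences in total.
Rule 4 cannot be satisfied by any choice of tags from the lexicon.
So there is no consistent tagging.
Count = 0.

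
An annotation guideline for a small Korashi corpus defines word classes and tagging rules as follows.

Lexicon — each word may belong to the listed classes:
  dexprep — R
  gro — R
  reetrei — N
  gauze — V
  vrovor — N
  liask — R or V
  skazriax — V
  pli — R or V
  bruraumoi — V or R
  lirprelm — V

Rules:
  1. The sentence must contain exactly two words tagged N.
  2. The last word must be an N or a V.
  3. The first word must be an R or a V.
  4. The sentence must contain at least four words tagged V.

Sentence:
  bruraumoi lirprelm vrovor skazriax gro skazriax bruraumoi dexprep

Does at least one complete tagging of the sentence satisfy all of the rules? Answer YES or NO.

Candidates per position — 1:bruraumoi {V,R}; 2:lirprelm {V}; 3:vrovor {N}; 4:skazriax {V}; 5:gro {R}; 6:skazriax {V}; 7:bruraumoi {V,R}; 8:dexprep {R}.
Rule 1 cannot be satisfied by any choice of tags from the lexicon.
So there is no consistent tagging.

NO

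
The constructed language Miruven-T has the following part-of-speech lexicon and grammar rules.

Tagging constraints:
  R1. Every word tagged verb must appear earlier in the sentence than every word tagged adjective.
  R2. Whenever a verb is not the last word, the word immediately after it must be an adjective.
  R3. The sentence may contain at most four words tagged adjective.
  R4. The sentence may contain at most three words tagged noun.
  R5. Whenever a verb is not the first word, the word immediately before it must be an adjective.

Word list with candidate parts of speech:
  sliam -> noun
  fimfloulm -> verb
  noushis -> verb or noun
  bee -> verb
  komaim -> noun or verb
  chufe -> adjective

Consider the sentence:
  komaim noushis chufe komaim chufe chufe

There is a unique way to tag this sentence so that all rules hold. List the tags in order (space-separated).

noun noun adjective noun adjective adjective

Candidates per position — 1:komaim {noun,verb}; 2:noushis {verb,noun}; 3:chufe {adjective}; 4:komaim {noun,verb}; 5:chufe {adjective}; 6:chufe {adjective}.
Position 1: verb is ruled out by rule 2; that leaves noun.
Position 2: verb is ruled out by rule 5; that leaves noun.
Position 4: verb is ruled out by rule 1; that leaves noun.
That leaves exactly one tagging: noun noun adjective noun adjective adjective.
Check: rule 1 satisfied; rule 2 satisfied; rule 3 satisfied; rule 4 satisfied; rule 5 satisfied.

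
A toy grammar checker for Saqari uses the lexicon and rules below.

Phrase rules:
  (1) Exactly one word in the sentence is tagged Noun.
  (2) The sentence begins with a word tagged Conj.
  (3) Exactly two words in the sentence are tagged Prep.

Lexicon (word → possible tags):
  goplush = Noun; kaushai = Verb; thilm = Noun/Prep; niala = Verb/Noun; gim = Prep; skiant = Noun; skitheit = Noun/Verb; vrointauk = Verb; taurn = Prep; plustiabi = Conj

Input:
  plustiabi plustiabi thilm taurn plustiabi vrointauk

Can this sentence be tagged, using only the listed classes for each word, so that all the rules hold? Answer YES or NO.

NO

Candidates per position — 1:plustiabi {Conj}; 2:plustiabi {Conj}; 3:thilm {Noun,Prep}; 4:taurn {Prep}; 5:plustiabi {Conj}; 6:vrointauk {Verb}.
Every candidate sequence violates at least one rule; no consistent tagging exists.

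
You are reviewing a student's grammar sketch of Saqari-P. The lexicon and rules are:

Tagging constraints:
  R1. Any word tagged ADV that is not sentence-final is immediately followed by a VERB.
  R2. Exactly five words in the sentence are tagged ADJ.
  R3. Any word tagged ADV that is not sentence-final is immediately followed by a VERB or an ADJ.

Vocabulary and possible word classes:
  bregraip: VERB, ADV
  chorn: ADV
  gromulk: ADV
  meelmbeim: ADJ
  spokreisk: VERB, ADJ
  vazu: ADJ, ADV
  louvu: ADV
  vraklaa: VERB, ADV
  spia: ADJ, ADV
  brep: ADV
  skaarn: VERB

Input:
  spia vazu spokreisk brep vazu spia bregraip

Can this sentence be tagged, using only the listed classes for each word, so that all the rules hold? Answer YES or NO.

Candidates per position — 1:spia {ADJ,ADV}; 2:vazu {ADJ,ADV}; 3:spokreisk {VERB,ADJ}; 4:brep {ADV}; 5:vazu {ADJ,ADV}; 6:spia {ADJ,ADV}; 7:bregraip {VERB,ADV}.
Rule 1 cannot be satisfied by any choice of tags from the lexicon.
So there is no consistent tagging.

NO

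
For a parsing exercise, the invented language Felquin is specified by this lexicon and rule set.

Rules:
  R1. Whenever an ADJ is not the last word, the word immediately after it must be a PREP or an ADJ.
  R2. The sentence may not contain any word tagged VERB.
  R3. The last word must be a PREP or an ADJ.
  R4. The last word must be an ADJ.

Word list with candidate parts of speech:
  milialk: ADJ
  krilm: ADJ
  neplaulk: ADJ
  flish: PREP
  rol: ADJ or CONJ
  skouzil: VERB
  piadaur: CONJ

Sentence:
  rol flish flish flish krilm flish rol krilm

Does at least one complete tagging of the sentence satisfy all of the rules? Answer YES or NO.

Candidates per position — 1:rol {ADJ,CONJ}; 2:flish {PREP}; 3:flish {PREP}; 4:flish {PREP}; 5:krilm {ADJ}; 6:flish {PREP}; 7:rol {ADJ,CONJ}; 8:krilm {ADJ}.
One satisfying assignment: ADJ PREP PREP PREP ADJ PREP CONJ ADJ.
Verifying each rule — rule 1 satisfied; rule 2 satisfied; rule 3 satisfied; rule 4 satisfied.

YES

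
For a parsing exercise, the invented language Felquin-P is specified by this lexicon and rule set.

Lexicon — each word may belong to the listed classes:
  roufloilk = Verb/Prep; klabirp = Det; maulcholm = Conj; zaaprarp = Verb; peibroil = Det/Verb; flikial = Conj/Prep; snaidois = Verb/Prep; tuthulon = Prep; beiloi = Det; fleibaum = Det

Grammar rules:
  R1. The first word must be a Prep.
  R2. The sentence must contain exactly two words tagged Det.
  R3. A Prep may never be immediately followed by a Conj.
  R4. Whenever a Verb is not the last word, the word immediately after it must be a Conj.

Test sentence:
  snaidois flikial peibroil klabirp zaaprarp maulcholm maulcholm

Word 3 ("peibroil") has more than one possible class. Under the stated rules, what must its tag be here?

Det

Candidates per position — 1:snaidois {Verb,Prep}; 2:flikial {Conj,Prep}; 3:peibroil {Det,Verb}; 4:klabirp {Det}; 5:zaaprarp {Verb}; 6:maulcholm {Conj}; 7:maulcholm {Conj}.
If word 1 were Verb, no tagging could satisfy rule 1; so word 1 is Prep.
If word 2 were Conj, no tagging could satisfy rule 3; so word 2 is Prep.
If word 3 were Verb, no tagging could satisfy rule 2; so word 3 is Det.
The unique satisfying tagging is: Prep Prep Det Det Verb Conj Conj.
Check: rule 1 ✓; rule 2 ✓; rule 3 ✓; rule 4 ✓.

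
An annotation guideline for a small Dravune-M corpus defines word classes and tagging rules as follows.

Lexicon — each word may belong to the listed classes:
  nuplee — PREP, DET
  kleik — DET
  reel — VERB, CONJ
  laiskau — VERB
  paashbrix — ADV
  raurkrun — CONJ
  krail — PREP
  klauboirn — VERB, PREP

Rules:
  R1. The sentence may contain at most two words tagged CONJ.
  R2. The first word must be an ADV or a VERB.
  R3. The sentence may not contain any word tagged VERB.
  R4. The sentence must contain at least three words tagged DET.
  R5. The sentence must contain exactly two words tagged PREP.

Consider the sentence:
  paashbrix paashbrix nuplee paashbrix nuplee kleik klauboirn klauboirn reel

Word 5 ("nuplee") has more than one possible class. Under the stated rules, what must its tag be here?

Candidates per position — 1:paashbrix {ADV}; 2:paashbrix {ADV}; 3:nuplee {PREP,DET}; 4:paashbrix {ADV}; 5:nuplee {PREP,DET}; 6:kleik {DET}; 7:klauboirn {VERB,PREP}; 8:klauboirn {VERB,PREP}; 9:reel {VERB,CONJ}.
Word 3 cannot be PREP — rule 4 would then fail for every completion. It is DET.
Word 5 cannot be PREP — rule 4 would then fail for every completion. It is DET.
Word 7 cannot be VERB — rule 3 would then fail for every completion. It is PREP.
Word 8 cannot be VERB — rule 3 would then fail for every completion. It is PREP.
Word 9 cannot be VERB — rule 3 would then fail for every completion. It is CONJ.
So the tagging must be: ADV ADV DET ADV DET DET PREP PREP CONJ.
Rule-by-rule: rule 1 ✓; rule 2 ✓; rule 3 ✓; rule 4 ✓; rule 5 ✓.

DET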